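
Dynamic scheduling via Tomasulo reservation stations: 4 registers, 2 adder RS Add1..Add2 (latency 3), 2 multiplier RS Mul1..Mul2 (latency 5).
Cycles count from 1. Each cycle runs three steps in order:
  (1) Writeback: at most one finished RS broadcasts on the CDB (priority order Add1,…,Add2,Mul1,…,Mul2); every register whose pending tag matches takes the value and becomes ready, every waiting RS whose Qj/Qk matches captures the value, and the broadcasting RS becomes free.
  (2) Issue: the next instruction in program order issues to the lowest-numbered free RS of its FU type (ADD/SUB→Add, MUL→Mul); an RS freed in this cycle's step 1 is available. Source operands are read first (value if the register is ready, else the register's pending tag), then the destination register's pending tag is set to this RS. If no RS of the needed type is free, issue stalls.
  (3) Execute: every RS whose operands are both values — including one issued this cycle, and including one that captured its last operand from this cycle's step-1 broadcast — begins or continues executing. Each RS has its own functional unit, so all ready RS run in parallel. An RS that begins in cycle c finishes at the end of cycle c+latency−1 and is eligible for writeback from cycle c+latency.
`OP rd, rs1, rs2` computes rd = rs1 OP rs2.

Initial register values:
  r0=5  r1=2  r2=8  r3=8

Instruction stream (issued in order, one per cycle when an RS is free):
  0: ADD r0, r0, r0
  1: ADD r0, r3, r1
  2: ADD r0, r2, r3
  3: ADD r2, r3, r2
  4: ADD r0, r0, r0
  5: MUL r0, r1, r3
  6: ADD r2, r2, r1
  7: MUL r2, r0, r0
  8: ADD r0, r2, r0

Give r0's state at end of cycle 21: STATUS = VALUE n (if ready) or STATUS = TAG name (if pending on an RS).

STATUS = VALUE 272

  c1: issue ADD r0<-Add1  regs: r0:Add1,r1:2,r2:8,r3:8
  c2: issue ADD r0<-Add2  regs: r0:Add2,r1:2,r2:8,r3:8
  c3: stall  regs: r0:Add2,r1:2,r2:8,r3:8
  c4: CDB Add1=10; issue ADD r0<-Add1  regs: r0:Add1,r1:2,r2:8,r3:8
  c5: CDB Add2=10; issue ADD r2<-Add2  regs: r0:Add1,r1:2,r2:Add2,r3:8
  c6: stall  regs: r0:Add1,r1:2,r2:Add2,r3:8
  c7: CDB Add1=16; issue ADD r0<-Add1  regs: r0:Add1,r1:2,r2:Add2,r3:8
  c8: CDB Add2=16; issue MUL r0<-Mul1  regs: r0:Mul1,r1:2,r2:16,r3:8
  c9: issue ADD r2<-Add2  regs: r0:Mul1,r1:2,r2:Add2,r3:8
  c10: CDB Add1=32; issue MUL r2<-Mul2  regs: r0:Mul1,r1:2,r2:Mul2,r3:8
  c11: issue ADD r0<-Add1  regs: r0:Add1,r1:2,r2:Mul2,r3:8
  c12: CDB Add2=18  regs: r0:Add1,r1:2,r2:Mul2,r3:8
  c13: CDB Mul1=16  regs: r0:Add1,r1:2,r2:Mul2,r3:8
  c14: -  regs: r0:Add1,r1:2,r2:Mul2,r3:8
  c15: -  regs: r0:Add1,r1:2,r2:Mul2,r3:8
  c16: -  regs: r0:Add1,r1:2,r2:Mul2,r3:8
  c17: -  regs: r0:Add1,r1:2,r2:Mul2,r3:8
  c18: CDB Mul2=256  regs: r0:Add1,r1:2,r2:256,r3:8
  c19: -  regs: r0:Add1,r1:2,r2:256,r3:8
  c20: -  regs: r0:Add1,r1:2,r2:256,r3:8
  c21: CDB Add1=272  regs: r0:272,r1:2,r2:256,r3:8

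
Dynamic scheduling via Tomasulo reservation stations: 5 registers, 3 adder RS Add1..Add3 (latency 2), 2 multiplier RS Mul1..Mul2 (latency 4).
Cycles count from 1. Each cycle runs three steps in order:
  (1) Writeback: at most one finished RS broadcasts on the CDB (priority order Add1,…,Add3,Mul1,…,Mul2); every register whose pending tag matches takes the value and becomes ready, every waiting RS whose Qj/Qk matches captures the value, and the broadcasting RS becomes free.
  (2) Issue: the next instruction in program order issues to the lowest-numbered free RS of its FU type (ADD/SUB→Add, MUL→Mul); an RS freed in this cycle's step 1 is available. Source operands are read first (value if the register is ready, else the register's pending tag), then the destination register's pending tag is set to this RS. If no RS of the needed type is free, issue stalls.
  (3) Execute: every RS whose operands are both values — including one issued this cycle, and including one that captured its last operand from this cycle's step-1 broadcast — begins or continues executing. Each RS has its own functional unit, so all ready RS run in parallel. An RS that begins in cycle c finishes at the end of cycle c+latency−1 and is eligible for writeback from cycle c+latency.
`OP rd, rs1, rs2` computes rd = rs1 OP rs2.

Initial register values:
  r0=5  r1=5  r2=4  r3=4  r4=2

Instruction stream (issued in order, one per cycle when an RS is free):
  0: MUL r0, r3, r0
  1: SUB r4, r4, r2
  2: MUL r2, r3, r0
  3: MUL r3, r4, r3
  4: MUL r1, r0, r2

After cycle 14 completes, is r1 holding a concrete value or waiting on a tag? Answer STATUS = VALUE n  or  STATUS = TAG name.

STATUS = VALUE 1600

  c1: issue MUL r0<-Mul1  regs: r0:Mul1,r1:5,r2:4,r3:4,r4:2
  c2: issue SUB r4<-Add1  regs: r0:Mul1,r1:5,r2:4,r3:4,r4:Add1
  c3: issue MUL r2<-Mul2  regs: r0:Mul1,r1:5,r2:Mul2,r3:4,r4:Add1
  c4: CDB Add1=-2; stall  regs: r0:Mul1,r1:5,r2:Mul2,r3:4,r4:-2
  c5: CDB Mul1=20; issue MUL r3<-Mul1  regs: r0:20,r1:5,r2:Mul2,r3:Mul1,r4:-2
  c6: stall  regs: r0:20,r1:5,r2:Mul2,r3:Mul1,r4:-2
  c7: stall  regs: r0:20,r1:5,r2:Mul2,r3:Mul1,r4:-2
  c8: stall  regs: r0:20,r1:5,r2:Mul2,r3:Mul1,r4:-2
  c9: CDB Mul1=-8; issue MUL r1<-Mul1  regs: r0:20,r1:Mul1,r2:Mul2,r3:-8,r4:-2
  c10: CDB Mul2=80  regs: r0:20,r1:Mul1,r2:80,r3:-8,r4:-2
  c11: -  regs: r0:20,r1:Mul1,r2:80,r3:-8,r4:-2
  c12: -  regs: r0:20,r1:Mul1,r2:80,r3:-8,r4:-2
  c13: -  regs: r0:20,r1:Mul1,r2:80,r3:-8,r4:-2
  c14: CDB Mul1=1600  regs: r0:20,r1:1600,r2:80,r3:-8,r4:-2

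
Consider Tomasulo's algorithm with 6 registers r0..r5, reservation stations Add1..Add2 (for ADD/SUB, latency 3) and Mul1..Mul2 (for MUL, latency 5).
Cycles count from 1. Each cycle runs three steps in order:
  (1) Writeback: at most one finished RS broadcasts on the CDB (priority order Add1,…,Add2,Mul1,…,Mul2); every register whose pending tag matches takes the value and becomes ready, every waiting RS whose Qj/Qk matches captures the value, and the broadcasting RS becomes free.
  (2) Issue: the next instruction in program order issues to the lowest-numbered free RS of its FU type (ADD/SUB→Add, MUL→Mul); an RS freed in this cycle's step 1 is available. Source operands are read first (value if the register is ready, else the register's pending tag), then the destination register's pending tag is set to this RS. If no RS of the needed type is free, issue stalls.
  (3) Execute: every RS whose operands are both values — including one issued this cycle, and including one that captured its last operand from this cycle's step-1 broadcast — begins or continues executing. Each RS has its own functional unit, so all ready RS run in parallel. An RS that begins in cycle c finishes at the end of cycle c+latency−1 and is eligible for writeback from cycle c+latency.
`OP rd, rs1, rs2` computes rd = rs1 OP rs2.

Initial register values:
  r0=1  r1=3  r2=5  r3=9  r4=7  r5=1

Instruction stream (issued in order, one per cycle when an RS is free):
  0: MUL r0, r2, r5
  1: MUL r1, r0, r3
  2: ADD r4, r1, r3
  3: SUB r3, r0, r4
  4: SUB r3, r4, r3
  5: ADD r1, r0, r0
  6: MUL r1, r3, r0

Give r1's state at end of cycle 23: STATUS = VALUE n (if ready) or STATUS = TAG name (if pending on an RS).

STATUS = TAG Mul1

cycle 1: issue MUL r0<-Mul1 // r0:Mul1,r1:3,r2:5,r3:9,r4:7,r5:1
cycle 2: issue MUL r1<-Mul2 // r0:Mul1,r1:Mul2,r2:5,r3:9,r4:7,r5:1
cycle 3: issue ADD r4<-Add1 // r0:Mul1,r1:Mul2,r2:5,r3:9,r4:Add1,r5:1
cycle 4: issue SUB r3<-Add2 // r0:Mul1,r1:Mul2,r2:5,r3:Add2,r4:Add1,r5:1
cycle 5: stall // r0:Mul1,r1:Mul2,r2:5,r3:Add2,r4:Add1,r5:1
cycle 6: CDB Mul1=5; stall // r0:5,r1:Mul2,r2:5,r3:Add2,r4:Add1,r5:1
cycle 7: stall // r0:5,r1:Mul2,r2:5,r3:Add2,r4:Add1,r5:1
cycle 8: stall // r0:5,r1:Mul2,r2:5,r3:Add2,r4:Add1,r5:1
cycle 9: stall // r0:5,r1:Mul2,r2:5,r3:Add2,r4:Add1,r5:1
cycle 10: stall // r0:5,r1:Mul2,r2:5,r3:Add2,r4:Add1,r5:1
cycle 11: CDB Mul2=45; stall // r0:5,r1:45,r2:5,r3:Add2,r4:Add1,r5:1
cycle 12: stall // r0:5,r1:45,r2:5,r3:Add2,r4:Add1,r5:1
cycle 13: stall // r0:5,r1:45,r2:5,r3:Add2,r4:Add1,r5:1
cycle 14: CDB Add1=54; issue SUB r3<-Add1 // r0:5,r1:45,r2:5,r3:Add1,r4:54,r5:1
cycle 15: stall // r0:5,r1:45,r2:5,r3:Add1,r4:54,r5:1
cycle 16: stall // r0:5,r1:45,r2:5,r3:Add1,r4:54,r5:1
cycle 17: CDB Add2=-49; issue ADD r1<-Add2 // r0:5,r1:Add2,r2:5,r3:Add1,r4:54,r5:1
cycle 18: issue MUL r1<-Mul1 // r0:5,r1:Mul1,r2:5,r3:Add1,r4:54,r5:1
cycle 19: - // r0:5,r1:Mul1,r2:5,r3:Add1,r4:54,r5:1
cycle 20: CDB Add1=103 // r0:5,r1:Mul1,r2:5,r3:103,r4:54,r5:1
cycle 21: CDB Add2=10 // r0:5,r1:Mul1,r2:5,r3:103,r4:54,r5:1
cycle 22: - // r0:5,r1:Mul1,r2:5,r3:103,r4:54,r5:1
cycle 23: - // r0:5,r1:Mul1,r2:5,r3:103,r4:54,r5:1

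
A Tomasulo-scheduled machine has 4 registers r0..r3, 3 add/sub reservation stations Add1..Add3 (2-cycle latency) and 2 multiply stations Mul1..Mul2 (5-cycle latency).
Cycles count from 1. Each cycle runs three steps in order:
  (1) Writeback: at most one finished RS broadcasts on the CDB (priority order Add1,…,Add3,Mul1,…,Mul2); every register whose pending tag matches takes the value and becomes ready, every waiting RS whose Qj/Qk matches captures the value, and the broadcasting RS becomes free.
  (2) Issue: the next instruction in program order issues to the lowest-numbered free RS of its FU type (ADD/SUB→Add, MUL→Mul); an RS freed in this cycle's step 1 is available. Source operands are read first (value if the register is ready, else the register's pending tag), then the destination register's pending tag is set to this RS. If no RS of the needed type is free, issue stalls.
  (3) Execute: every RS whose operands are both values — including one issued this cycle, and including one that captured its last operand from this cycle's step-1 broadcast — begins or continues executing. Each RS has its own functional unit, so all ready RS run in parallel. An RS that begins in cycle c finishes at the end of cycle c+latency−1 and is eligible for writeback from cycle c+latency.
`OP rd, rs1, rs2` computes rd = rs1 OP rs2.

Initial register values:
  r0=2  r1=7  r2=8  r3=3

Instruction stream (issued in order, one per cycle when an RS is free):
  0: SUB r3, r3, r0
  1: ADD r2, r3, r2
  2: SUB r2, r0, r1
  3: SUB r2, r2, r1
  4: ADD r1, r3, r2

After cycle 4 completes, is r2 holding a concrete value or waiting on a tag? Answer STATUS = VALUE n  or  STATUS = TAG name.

cycle 1: issue SUB r3<-Add1 // r0:2,r1:7,r2:8,r3:Add1
cycle 2: issue ADD r2<-Add2 // r0:2,r1:7,r2:Add2,r3:Add1
cycle 3: CDB Add1=1; issue SUB r2<-Add1 // r0:2,r1:7,r2:Add1,r3:1
cycle 4: issue SUB r2<-Add3 // r0:2,r1:7,r2:Add3,r3:1

STATUS = TAG Add3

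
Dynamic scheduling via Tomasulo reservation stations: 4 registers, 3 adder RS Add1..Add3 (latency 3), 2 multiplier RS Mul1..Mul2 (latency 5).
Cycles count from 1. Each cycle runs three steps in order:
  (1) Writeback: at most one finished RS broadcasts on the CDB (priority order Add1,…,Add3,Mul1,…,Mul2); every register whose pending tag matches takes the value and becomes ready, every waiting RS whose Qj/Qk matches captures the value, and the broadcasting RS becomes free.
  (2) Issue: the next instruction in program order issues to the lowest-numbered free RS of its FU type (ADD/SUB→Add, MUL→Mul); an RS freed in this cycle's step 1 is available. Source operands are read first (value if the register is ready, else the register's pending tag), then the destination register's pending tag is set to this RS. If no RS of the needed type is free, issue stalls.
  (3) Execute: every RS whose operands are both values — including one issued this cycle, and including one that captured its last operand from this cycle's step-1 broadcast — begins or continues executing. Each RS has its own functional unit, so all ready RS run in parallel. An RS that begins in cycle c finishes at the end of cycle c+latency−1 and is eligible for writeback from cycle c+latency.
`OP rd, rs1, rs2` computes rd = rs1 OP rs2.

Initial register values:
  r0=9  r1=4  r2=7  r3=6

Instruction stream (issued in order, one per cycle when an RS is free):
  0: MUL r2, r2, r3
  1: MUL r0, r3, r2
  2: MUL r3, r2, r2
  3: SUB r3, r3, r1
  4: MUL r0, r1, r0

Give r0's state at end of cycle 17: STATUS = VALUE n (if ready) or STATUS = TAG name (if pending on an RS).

STATUS = VALUE 1008

cycle 1: issue MUL r2<-Mul1 // r0:9,r1:4,r2:Mul1,r3:6
cycle 2: issue MUL r0<-Mul2 // r0:Mul2,r1:4,r2:Mul1,r3:6
cycle 3: stall // r0:Mul2,r1:4,r2:Mul1,r3:6
cycle 4: stall // r0:Mul2,r1:4,r2:Mul1,r3:6
cycle 5: stall // r0:Mul2,r1:4,r2:Mul1,r3:6
cycle 6: CDB Mul1=42; issue MUL r3<-Mul1 // r0:Mul2,r1:4,r2:42,r3:Mul1
cycle 7: issue SUB r3<-Add1 // r0:Mul2,r1:4,r2:42,r3:Add1
cycle 8: stall // r0:Mul2,r1:4,r2:42,r3:Add1
cycle 9: stall // r0:Mul2,r1:4,r2:42,r3:Add1
cycle 10: stall // r0:Mul2,r1:4,r2:42,r3:Add1
cycle 11: CDB Mul1=1764; issue MUL r0<-Mul1 // r0:Mul1,r1:4,r2:42,r3:Add1
cycle 12: CDB Mul2=252 // r0:Mul1,r1:4,r2:42,r3:Add1
cycle 13: - // r0:Mul1,r1:4,r2:42,r3:Add1
cycle 14: CDB Add1=1760 // r0:Mul1,r1:4,r2:42,r3:1760
cycle 15: - // r0:Mul1,r1:4,r2:42,r3:1760
cycle 16: - // r0:Mul1,r1:4,r2:42,r3:1760
cycle 17: CDB Mul1=1008 // r0:1008,r1:4,r2:42,r3:1760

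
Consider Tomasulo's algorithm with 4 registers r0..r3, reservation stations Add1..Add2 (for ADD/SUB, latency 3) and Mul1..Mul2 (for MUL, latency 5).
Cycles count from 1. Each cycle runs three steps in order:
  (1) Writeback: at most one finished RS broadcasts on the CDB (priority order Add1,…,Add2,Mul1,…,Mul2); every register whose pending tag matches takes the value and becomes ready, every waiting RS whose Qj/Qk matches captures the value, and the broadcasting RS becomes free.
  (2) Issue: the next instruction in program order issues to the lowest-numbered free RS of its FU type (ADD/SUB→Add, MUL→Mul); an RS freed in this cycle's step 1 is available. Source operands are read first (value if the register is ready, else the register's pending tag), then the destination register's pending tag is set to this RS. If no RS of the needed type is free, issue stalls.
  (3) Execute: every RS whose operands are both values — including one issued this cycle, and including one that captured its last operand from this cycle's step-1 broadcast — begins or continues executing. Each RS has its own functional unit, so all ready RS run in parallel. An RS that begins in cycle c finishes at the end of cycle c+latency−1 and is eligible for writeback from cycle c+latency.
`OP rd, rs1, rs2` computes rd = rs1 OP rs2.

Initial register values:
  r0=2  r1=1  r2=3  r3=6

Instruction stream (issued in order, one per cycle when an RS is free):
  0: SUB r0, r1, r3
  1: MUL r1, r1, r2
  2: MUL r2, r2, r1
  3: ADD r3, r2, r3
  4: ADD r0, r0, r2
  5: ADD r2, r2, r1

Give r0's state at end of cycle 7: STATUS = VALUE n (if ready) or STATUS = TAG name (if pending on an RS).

STATUS = TAG Add2

c1: issue SUB r0<-Add1 | r0:Add1,r1:1,r2:3,r3:6
c2: issue MUL r1<-Mul1 | r0:Add1,r1:Mul1,r2:3,r3:6
c3: issue MUL r2<-Mul2 | r0:Add1,r1:Mul1,r2:Mul2,r3:6
c4: CDB Add1=-5; issue ADD r3<-Add1 | r0:-5,r1:Mul1,r2:Mul2,r3:Add1
c5: issue ADD r0<-Add2 | r0:Add2,r1:Mul1,r2:Mul2,r3:Add1
c6: stall | r0:Add2,r1:Mul1,r2:Mul2,r3:Add1
c7: CDB Mul1=3; stall | r0:Add2,r1:3,r2:Mul2,r3:Add1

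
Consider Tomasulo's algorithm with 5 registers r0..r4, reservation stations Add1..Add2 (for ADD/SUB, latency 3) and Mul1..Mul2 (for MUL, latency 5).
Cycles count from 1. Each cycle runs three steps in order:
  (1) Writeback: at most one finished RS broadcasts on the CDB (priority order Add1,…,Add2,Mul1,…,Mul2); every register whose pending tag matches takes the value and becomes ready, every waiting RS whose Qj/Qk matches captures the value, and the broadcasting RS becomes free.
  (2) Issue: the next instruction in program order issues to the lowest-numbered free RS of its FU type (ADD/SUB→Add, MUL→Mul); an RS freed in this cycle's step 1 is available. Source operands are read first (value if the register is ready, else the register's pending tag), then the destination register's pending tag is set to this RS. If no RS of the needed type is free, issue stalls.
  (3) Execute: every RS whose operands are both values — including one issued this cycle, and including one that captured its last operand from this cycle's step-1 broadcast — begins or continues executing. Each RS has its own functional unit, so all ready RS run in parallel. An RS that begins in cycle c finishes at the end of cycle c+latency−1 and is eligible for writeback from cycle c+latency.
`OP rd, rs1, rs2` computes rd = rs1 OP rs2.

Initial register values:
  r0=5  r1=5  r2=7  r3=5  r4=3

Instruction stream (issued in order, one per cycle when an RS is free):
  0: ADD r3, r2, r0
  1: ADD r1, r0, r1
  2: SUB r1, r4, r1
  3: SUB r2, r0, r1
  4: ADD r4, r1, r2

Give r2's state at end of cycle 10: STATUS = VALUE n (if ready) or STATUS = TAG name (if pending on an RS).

cycle 1: issue ADD r3<-Add1 // r0:5,r1:5,r2:7,r3:Add1,r4:3
cycle 2: issue ADD r1<-Add2 // r0:5,r1:Add2,r2:7,r3:Add1,r4:3
cycle 3: stall // r0:5,r1:Add2,r2:7,r3:Add1,r4:3
cycle 4: CDB Add1=12; issue SUB r1<-Add1 // r0:5,r1:Add1,r2:7,r3:12,r4:3
cycle 5: CDB Add2=10; issue SUB r2<-Add2 // r0:5,r1:Add1,r2:Add2,r3:12,r4:3
cycle 6: stall // r0:5,r1:Add1,r2:Add2,r3:12,r4:3
cycle 7: stall // r0:5,r1:Add1,r2:Add2,r3:12,r4:3
cycle 8: CDB Add1=-7; issue ADD r4<-Add1 // r0:5,r1:-7,r2:Add2,r3:12,r4:Add1
cycle 9: - // r0:5,r1:-7,r2:Add2,r3:12,r4:Add1
cycle 10: - // r0:5,r1:-7,r2:Add2,r3:12,r4:Add1

STATUS = TAG Add2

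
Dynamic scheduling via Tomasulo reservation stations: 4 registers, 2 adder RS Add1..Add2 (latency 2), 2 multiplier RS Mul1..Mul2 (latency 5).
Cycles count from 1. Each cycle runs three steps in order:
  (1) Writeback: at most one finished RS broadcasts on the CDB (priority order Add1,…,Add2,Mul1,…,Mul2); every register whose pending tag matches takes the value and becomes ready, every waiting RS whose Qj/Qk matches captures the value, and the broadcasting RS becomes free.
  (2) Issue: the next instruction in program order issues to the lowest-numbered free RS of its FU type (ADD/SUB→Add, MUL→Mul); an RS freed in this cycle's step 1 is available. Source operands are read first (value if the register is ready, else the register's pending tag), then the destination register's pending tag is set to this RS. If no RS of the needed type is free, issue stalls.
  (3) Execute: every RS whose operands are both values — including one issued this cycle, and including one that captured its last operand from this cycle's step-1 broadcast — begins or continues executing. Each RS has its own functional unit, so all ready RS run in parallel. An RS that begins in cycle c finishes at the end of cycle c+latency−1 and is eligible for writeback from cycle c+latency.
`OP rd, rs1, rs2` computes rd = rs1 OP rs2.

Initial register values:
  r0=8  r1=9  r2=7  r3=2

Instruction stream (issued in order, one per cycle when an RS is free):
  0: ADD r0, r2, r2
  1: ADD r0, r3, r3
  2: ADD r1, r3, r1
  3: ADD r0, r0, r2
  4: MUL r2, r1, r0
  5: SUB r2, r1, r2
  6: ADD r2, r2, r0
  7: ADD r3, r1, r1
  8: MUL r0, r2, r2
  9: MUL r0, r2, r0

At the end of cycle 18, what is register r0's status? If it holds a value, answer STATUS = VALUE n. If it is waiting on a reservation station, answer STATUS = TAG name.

c1: issue ADD r0<-Add1 | r0:Add1,r1:9,r2:7,r3:2
c2: issue ADD r0<-Add2 | r0:Add2,r1:9,r2:7,r3:2
c3: CDB Add1=14; issue ADD r1<-Add1 | r0:Add2,r1:Add1,r2:7,r3:2
c4: CDB Add2=4; issue ADD r0<-Add2 | r0:Add2,r1:Add1,r2:7,r3:2
c5: CDB Add1=11; issue MUL r2<-Mul1 | r0:Add2,r1:11,r2:Mul1,r3:2
c6: CDB Add2=11; issue SUB r2<-Add1 | r0:11,r1:11,r2:Add1,r3:2
c7: issue ADD r2<-Add2 | r0:11,r1:11,r2:Add2,r3:2
c8: stall | r0:11,r1:11,r2:Add2,r3:2
c9: stall | r0:11,r1:11,r2:Add2,r3:2
c10: stall | r0:11,r1:11,r2:Add2,r3:2
c11: CDB Mul1=121; stall | r0:11,r1:11,r2:Add2,r3:2
c12: stall | r0:11,r1:11,r2:Add2,r3:2
c13: CDB Add1=-110; issue ADD r3<-Add1 | r0:11,r1:11,r2:Add2,r3:Add1
c14: issue MUL r0<-Mul1 | r0:Mul1,r1:11,r2:Add2,r3:Add1
c15: CDB Add1=22; issue MUL r0<-Mul2 | r0:Mul2,r1:11,r2:Add2,r3:22
c16: CDB Add2=-99 | r0:Mul2,r1:11,r2:-99,r3:22
c17: - | r0:Mul2,r1:11,r2:-99,r3:22
c18: - | r0:Mul2,r1:11,r2:-99,r3:22

STATUS = TAG Mul2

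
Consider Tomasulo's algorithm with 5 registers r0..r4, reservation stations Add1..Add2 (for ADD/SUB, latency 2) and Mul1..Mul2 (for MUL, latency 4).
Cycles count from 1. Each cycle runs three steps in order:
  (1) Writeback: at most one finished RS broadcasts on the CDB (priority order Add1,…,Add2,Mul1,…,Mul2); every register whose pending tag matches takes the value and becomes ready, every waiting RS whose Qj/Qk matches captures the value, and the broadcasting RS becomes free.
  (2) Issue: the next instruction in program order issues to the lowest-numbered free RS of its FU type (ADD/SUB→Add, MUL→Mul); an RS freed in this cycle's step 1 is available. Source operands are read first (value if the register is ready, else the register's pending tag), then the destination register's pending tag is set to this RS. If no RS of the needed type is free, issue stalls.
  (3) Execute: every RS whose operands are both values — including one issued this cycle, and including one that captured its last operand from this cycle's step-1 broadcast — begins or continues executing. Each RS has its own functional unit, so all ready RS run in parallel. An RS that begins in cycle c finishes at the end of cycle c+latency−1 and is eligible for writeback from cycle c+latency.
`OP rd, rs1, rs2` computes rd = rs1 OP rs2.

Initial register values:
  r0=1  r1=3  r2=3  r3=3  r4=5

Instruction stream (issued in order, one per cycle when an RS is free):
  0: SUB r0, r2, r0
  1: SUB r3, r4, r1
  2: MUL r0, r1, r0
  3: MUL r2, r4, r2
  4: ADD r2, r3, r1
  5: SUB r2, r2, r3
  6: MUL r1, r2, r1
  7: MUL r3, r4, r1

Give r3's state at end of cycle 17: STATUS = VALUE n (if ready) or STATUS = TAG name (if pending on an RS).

cycle 1: issue SUB r0<-Add1 // r0:Add1,r1:3,r2:3,r3:3,r4:5
cycle 2: issue SUB r3<-Add2 // r0:Add1,r1:3,r2:3,r3:Add2,r4:5
cycle 3: CDB Add1=2; issue MUL r0<-Mul1 // r0:Mul1,r1:3,r2:3,r3:Add2,r4:5
cycle 4: CDB Add2=2; issue MUL r2<-Mul2 // r0:Mul1,r1:3,r2:Mul2,r3:2,r4:5
cycle 5: issue ADD r2<-Add1 // r0:Mul1,r1:3,r2:Add1,r3:2,r4:5
cycle 6: issue SUB r2<-Add2 // r0:Mul1,r1:3,r2:Add2,r3:2,r4:5
cycle 7: CDB Add1=5; stall // r0:Mul1,r1:3,r2:Add2,r3:2,r4:5
cycle 8: CDB Mul1=6; issue MUL r1<-Mul1 // r0:6,r1:Mul1,r2:Add2,r3:2,r4:5
cycle 9: CDB Add2=3; stall // r0:6,r1:Mul1,r2:3,r3:2,r4:5
cycle 10: CDB Mul2=15; issue MUL r3<-Mul2 // r0:6,r1:Mul1,r2:3,r3:Mul2,r4:5
cycle 11: - // r0:6,r1:Mul1,r2:3,r3:Mul2,r4:5
cycle 12: - // r0:6,r1:Mul1,r2:3,r3:Mul2,r4:5
cycle 13: CDB Mul1=9 // r0:6,r1:9,r2:3,r3:Mul2,r4:5
cycle 14: - // r0:6,r1:9,r2:3,r3:Mul2,r4:5
cycle 15: - // r0:6,r1:9,r2:3,r3:Mul2,r4:5
cycle 16: - // r0:6,r1:9,r2:3,r3:Mul2,r4:5
cycle 17: CDB Mul2=45 // r0:6,r1:9,r2:3,r3:45,r4:5

STATUS = VALUE 45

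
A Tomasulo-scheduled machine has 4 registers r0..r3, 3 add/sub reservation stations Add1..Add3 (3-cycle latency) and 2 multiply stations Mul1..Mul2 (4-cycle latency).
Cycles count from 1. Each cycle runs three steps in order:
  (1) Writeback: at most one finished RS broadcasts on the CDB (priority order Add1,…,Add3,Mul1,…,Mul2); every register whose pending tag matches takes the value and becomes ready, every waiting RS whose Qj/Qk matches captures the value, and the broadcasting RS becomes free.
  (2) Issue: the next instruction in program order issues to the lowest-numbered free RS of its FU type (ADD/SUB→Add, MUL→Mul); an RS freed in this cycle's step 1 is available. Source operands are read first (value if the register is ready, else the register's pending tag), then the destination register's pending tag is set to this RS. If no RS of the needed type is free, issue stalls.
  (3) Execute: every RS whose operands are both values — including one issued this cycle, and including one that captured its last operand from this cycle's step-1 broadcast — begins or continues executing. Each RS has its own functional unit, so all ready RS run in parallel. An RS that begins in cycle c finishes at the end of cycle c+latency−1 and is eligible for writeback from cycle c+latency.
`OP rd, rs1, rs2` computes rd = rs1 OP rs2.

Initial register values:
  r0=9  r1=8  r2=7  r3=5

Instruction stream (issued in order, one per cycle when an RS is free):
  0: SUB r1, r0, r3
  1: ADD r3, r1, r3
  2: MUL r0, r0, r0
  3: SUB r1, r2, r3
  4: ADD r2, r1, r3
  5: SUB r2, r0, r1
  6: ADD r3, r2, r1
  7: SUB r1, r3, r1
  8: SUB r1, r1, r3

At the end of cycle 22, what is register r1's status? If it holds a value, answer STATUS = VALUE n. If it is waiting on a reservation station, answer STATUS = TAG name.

STATUS = VALUE 2

cycle 1: issue SUB r1<-Add1 // r0:9,r1:Add1,r2:7,r3:5
cycle 2: issue ADD r3<-Add2 // r0:9,r1:Add1,r2:7,r3:Add2
cycle 3: issue MUL r0<-Mul1 // r0:Mul1,r1:Add1,r2:7,r3:Add2
cycle 4: CDB Add1=4; issue SUB r1<-Add1 // r0:Mul1,r1:Add1,r2:7,r3:Add2
cycle 5: issue ADD r2<-Add3 // r0:Mul1,r1:Add1,r2:Add3,r3:Add2
cycle 6: stall // r0:Mul1,r1:Add1,r2:Add3,r3:Add2
cycle 7: CDB Add2=9; issue SUB r2<-Add2 // r0:Mul1,r1:Add1,r2:Add2,r3:9
cycle 8: CDB Mul1=81; stall // r0:81,r1:Add1,r2:Add2,r3:9
cycle 9: stall // r0:81,r1:Add1,r2:Add2,r3:9
cycle 10: CDB Add1=-2; issue ADD r3<-Add1 // r0:81,r1:-2,r2:Add2,r3:Add1
cycle 11: stall // r0:81,r1:-2,r2:Add2,r3:Add1
cycle 12: stall // r0:81,r1:-2,r2:Add2,r3:Add1
cycle 13: CDB Add2=83; issue SUB r1<-Add2 // r0:81,r1:Add2,r2:83,r3:Add1
cycle 14: CDB Add3=7; issue SUB r1<-Add3 // r0:81,r1:Add3,r2:83,r3:Add1
cycle 15: - // r0:81,r1:Add3,r2:83,r3:Add1
cycle 16: CDB Add1=81 // r0:81,r1:Add3,r2:83,r3:81
cycle 17: - // r0:81,r1:Add3,r2:83,r3:81
cycle 18: - // r0:81,r1:Add3,r2:83,r3:81
cycle 19: CDB Add2=83 // r0:81,r1:Add3,r2:83,r3:81
cycle 20: - // r0:81,r1:Add3,r2:83,r3:81
cycle 21: - // r0:81,r1:Add3,r2:83,r3:81
cycle 22: CDB Add3=2 // r0:81,r1:2,r2:83,r3:81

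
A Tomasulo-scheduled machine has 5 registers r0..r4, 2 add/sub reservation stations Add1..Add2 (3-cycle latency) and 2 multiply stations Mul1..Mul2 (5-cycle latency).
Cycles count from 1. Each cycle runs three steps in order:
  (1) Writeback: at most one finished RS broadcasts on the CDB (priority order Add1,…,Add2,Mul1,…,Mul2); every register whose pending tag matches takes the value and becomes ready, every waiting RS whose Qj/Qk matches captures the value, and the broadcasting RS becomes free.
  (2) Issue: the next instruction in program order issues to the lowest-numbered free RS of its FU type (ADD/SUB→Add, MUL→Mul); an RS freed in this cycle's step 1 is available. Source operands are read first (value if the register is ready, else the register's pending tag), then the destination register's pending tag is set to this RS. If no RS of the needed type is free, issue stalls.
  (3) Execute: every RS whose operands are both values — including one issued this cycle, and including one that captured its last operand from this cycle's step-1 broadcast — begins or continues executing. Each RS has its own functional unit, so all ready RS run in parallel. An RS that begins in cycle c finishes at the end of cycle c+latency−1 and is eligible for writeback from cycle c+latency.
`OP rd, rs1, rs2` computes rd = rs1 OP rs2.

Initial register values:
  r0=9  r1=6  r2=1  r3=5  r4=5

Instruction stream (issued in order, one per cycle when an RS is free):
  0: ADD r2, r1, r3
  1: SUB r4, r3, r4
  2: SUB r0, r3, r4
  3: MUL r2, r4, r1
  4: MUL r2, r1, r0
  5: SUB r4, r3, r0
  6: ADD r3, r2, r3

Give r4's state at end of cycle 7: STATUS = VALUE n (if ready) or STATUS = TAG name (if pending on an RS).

c1: issue ADD r2<-Add1 | r0:9,r1:6,r2:Add1,r3:5,r4:5
c2: issue SUB r4<-Add2 | r0:9,r1:6,r2:Add1,r3:5,r4:Add2
c3: stall | r0:9,r1:6,r2:Add1,r3:5,r4:Add2
c4: CDB Add1=11; issue SUB r0<-Add1 | r0:Add1,r1:6,r2:11,r3:5,r4:Add2
c5: CDB Add2=0; issue MUL r2<-Mul1 | r0:Add1,r1:6,r2:Mul1,r3:5,r4:0
c6: issue MUL r2<-Mul2 | r0:Add1,r1:6,r2:Mul2,r3:5,r4:0
c7: issue SUB r4<-Add2 | r0:Add1,r1:6,r2:Mul2,r3:5,r4:Add2

STATUS = TAG Add2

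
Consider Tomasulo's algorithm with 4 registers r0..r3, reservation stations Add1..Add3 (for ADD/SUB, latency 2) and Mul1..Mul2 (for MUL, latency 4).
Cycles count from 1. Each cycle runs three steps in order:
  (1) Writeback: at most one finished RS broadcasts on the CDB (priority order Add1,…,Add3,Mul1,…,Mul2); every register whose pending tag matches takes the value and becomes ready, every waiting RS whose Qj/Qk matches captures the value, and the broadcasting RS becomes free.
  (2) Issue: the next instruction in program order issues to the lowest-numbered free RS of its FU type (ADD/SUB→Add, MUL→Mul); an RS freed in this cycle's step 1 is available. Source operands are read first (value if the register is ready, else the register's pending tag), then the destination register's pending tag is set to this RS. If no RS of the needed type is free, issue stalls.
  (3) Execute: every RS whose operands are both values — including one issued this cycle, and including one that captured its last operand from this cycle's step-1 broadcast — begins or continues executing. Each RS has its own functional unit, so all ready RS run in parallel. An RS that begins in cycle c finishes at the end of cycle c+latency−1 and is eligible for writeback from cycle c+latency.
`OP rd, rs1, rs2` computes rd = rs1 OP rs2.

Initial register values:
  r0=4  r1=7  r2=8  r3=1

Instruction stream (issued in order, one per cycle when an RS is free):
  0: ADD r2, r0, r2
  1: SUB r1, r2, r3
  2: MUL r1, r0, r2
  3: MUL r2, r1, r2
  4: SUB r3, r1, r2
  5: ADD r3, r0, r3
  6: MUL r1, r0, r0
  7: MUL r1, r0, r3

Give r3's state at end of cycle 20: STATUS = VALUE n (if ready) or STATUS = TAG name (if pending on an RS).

STATUS = VALUE -524

cycle 1: issue ADD r2<-Add1 // r0:4,r1:7,r2:Add1,r3:1
cycle 2: issue SUB r1<-Add2 // r0:4,r1:Add2,r2:Add1,r3:1
cycle 3: CDB Add1=12; issue MUL r1<-Mul1 // r0:4,r1:Mul1,r2:12,r3:1
cycle 4: issue MUL r2<-Mul2 // r0:4,r1:Mul1,r2:Mul2,r3:1
cycle 5: CDB Add2=11; issue SUB r3<-Add1 // r0:4,r1:Mul1,r2:Mul2,r3:Add1
cycle 6: issue ADD r3<-Add2 // r0:4,r1:Mul1,r2:Mul2,r3:Add2
cycle 7: CDB Mul1=48; issue MUL r1<-Mul1 // r0:4,r1:Mul1,r2:Mul2,r3:Add2
cycle 8: stall // r0:4,r1:Mul1,r2:Mul2,r3:Add2
cycle 9: stall // r0:4,r1:Mul1,r2:Mul2,r3:Add2
cycle 10: stall // r0:4,r1:Mul1,r2:Mul2,r3:Add2
cycle 11: CDB Mul1=16; issue MUL r1<-Mul1 // r0:4,r1:Mul1,r2:Mul2,r3:Add2
cycle 12: CDB Mul2=576 // r0:4,r1:Mul1,r2:576,r3:Add2
cycle 13: - // r0:4,r1:Mul1,r2:576,r3:Add2
cycle 14: CDB Add1=-528 // r0:4,r1:Mul1,r2:576,r3:Add2
cycle 15: - // r0:4,r1:Mul1,r2:576,r3:Add2
cycle 16: CDB Add2=-524 // r0:4,r1:Mul1,r2:576,r3:-524
cycle 17: - // r0:4,r1:Mul1,r2:576,r3:-524
cycle 18: - // r0:4,r1:Mul1,r2:576,r3:-524
cycle 19: - // r0:4,r1:Mul1,r2:576,r3:-524
cycle 20: CDB Mul1=-2096 // r0:4,r1:-2096,r2:576,r3:-524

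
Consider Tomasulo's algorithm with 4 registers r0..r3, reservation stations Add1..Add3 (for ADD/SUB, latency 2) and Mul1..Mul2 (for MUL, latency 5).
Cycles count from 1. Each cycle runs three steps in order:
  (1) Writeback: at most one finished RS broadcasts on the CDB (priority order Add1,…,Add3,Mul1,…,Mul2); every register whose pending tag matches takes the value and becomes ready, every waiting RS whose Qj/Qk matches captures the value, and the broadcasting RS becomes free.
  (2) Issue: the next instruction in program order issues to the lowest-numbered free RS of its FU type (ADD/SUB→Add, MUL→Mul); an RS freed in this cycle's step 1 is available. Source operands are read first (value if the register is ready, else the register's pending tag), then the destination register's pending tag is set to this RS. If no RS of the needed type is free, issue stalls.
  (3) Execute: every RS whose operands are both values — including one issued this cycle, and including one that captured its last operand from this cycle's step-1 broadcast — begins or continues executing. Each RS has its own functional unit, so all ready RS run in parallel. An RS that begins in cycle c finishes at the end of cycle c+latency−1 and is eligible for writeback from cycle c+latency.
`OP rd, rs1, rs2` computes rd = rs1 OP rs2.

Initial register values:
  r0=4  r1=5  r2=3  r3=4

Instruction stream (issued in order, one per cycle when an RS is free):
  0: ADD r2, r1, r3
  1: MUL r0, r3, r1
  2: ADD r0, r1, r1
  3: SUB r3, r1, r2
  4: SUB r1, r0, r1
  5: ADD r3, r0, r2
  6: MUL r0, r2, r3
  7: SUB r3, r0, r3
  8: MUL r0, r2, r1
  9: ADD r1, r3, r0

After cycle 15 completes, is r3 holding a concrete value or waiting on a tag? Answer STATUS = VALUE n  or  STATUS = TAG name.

STATUS = VALUE 152

cycle 1: issue ADD r2<-Add1 // r0:4,r1:5,r2:Add1,r3:4
cycle 2: issue MUL r0<-Mul1 // r0:Mul1,r1:5,r2:Add1,r3:4
cycle 3: CDB Add1=9; issue ADD r0<-Add1 // r0:Add1,r1:5,r2:9,r3:4
cycle 4: issue SUB r3<-Add2 // r0:Add1,r1:5,r2:9,r3:Add2
cycle 5: CDB Add1=10; issue SUB r1<-Add1 // r0:10,r1:Add1,r2:9,r3:Add2
cycle 6: CDB Add2=-4; issue ADD r3<-Add2 // r0:10,r1:Add1,r2:9,r3:Add2
cycle 7: CDB Add1=5; issue MUL r0<-Mul2 // r0:Mul2,r1:5,r2:9,r3:Add2
cycle 8: CDB Add2=19; issue SUB r3<-Add1 // r0:Mul2,r1:5,r2:9,r3:Add1
cycle 9: CDB Mul1=20; issue MUL r0<-Mul1 // r0:Mul1,r1:5,r2:9,r3:Add1
cycle 10: issue ADD r1<-Add2 // r0:Mul1,r1:Add2,r2:9,r3:Add1
cycle 11: - // r0:Mul1,r1:Add2,r2:9,r3:Add1
cycle 12: - // r0:Mul1,r1:Add2,r2:9,r3:Add1
cycle 13: CDB Mul2=171 // r0:Mul1,r1:Add2,r2:9,r3:Add1
cycle 14: CDB Mul1=45 // r0:45,r1:Add2,r2:9,r3:Add1
cycle 15: CDB Add1=152 // r0:45,r1:Add2,r2:9,r3:152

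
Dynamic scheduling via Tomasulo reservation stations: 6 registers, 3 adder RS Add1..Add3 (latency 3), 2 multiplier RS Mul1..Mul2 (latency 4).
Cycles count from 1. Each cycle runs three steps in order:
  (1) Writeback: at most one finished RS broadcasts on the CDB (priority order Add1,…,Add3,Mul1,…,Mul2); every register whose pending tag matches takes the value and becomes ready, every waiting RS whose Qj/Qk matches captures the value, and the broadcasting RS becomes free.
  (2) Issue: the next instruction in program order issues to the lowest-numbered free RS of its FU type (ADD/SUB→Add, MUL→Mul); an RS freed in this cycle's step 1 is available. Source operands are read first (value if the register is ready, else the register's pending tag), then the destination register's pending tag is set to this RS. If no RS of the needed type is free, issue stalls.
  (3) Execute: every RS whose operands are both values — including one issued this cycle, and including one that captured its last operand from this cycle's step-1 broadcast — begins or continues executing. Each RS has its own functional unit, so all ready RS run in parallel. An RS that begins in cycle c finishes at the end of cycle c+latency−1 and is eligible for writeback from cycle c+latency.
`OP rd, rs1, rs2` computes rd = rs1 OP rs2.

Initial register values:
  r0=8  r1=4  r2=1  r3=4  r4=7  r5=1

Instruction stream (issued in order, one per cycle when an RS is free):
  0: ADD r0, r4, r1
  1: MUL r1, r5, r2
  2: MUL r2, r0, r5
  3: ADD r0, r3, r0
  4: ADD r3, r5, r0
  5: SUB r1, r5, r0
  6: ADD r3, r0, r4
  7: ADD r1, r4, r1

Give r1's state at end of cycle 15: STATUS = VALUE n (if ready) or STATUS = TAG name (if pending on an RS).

  c1: issue ADD r0<-Add1  regs: r0:Add1,r1:4,r2:1,r3:4,r4:7,r5:1
  c2: issue MUL r1<-Mul1  regs: r0:Add1,r1:Mul1,r2:1,r3:4,r4:7,r5:1
  c3: issue MUL r2<-Mul2  regs: r0:Add1,r1:Mul1,r2:Mul2,r3:4,r4:7,r5:1
  c4: CDB Add1=11; issue ADD r0<-Add1  regs: r0:Add1,r1:Mul1,r2:Mul2,r3:4,r4:7,r5:1
  c5: issue ADD r3<-Add2  regs: r0:Add1,r1:Mul1,r2:Mul2,r3:Add2,r4:7,r5:1
  c6: CDB Mul1=1; issue SUB r1<-Add3  regs: r0:Add1,r1:Add3,r2:Mul2,r3:Add2,r4:7,r5:1
  c7: CDB Add1=15; issue ADD r3<-Add1  regs: r0:15,r1:Add3,r2:Mul2,r3:Add1,r4:7,r5:1
  c8: CDB Mul2=11; stall  regs: r0:15,r1:Add3,r2:11,r3:Add1,r4:7,r5:1
  c9: stall  regs: r0:15,r1:Add3,r2:11,r3:Add1,r4:7,r5:1
  c10: CDB Add1=22; issue ADD r1<-Add1  regs: r0:15,r1:Add1,r2:11,r3:22,r4:7,r5:1
  c11: CDB Add2=16  regs: r0:15,r1:Add1,r2:11,r3:22,r4:7,r5:1
  c12: CDB Add3=-14  regs: r0:15,r1:Add1,r2:11,r3:22,r4:7,r5:1
  c13: -  regs: r0:15,r1:Add1,r2:11,r3:22,r4:7,r5:1
  c14: -  regs: r0:15,r1:Add1,r2:11,r3:22,r4:7,r5:1
  c15: CDB Add1=-7  regs: r0:15,r1:-7,r2:11,r3:22,r4:7,r5:1

STATUS = VALUE -7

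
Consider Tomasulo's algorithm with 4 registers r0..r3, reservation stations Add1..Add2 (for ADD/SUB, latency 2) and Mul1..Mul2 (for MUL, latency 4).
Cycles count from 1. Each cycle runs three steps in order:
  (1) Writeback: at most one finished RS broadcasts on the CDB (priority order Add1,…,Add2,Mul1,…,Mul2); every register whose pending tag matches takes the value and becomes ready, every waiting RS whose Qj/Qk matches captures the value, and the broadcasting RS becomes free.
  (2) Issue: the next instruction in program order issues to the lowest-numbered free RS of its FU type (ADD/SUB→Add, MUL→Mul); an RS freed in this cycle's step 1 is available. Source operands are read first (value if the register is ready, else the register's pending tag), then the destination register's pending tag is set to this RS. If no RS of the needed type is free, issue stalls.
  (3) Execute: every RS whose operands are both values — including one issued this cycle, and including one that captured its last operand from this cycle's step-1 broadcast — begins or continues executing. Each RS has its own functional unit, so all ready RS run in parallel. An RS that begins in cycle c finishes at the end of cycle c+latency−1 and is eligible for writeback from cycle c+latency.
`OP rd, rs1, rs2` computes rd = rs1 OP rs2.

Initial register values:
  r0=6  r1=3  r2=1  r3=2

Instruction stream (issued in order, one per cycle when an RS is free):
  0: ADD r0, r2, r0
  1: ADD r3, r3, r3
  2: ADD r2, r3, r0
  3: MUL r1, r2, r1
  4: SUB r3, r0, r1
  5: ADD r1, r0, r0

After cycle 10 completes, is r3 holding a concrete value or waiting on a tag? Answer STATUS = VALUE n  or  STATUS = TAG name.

  c1: issue ADD r0<-Add1  regs: r0:Add1,r1:3,r2:1,r3:2
  c2: issue ADD r3<-Add2  regs: r0:Add1,r1:3,r2:1,r3:Add2
  c3: CDB Add1=7; issue ADD r2<-Add1  regs: r0:7,r1:3,r2:Add1,r3:Add2
  c4: CDB Add2=4; issue MUL r1<-Mul1  regs: r0:7,r1:Mul1,r2:Add1,r3:4
  c5: issue SUB r3<-Add2  regs: r0:7,r1:Mul1,r2:Add1,r3:Add2
  c6: CDB Add1=11; issue ADD r1<-Add1  regs: r0:7,r1:Add1,r2:11,r3:Add2
  c7: -  regs: r0:7,r1:Add1,r2:11,r3:Add2
  c8: CDB Add1=14  regs: r0:7,r1:14,r2:11,r3:Add2
  c9: -  regs: r0:7,r1:14,r2:11,r3:Add2
  c10: CDB Mul1=33  regs: r0:7,r1:14,r2:11,r3:Add2

STATUS = TAG Add2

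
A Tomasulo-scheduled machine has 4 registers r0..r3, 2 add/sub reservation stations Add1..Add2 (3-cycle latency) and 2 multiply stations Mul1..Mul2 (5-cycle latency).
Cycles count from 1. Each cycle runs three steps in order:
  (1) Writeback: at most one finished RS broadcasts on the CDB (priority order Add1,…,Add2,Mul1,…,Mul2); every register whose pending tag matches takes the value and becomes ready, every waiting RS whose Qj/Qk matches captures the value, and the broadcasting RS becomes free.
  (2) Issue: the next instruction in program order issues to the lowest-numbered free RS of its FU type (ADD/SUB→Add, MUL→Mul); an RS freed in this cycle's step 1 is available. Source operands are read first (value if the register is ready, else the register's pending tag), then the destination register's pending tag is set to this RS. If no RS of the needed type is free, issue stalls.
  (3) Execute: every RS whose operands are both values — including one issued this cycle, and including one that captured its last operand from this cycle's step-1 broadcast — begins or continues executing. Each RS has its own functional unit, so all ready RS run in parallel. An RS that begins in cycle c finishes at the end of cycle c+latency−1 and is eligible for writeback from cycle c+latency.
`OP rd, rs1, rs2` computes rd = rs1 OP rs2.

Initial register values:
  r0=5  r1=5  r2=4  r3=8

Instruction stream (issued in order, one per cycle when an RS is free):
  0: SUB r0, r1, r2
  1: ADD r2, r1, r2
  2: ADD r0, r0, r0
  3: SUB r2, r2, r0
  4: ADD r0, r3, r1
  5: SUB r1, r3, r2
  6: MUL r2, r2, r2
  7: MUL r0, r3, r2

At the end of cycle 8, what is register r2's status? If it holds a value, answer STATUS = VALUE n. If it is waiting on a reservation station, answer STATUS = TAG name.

STATUS = TAG Add2

  c1: issue SUB r0<-Add1  regs: r0:Add1,r1:5,r2:4,r3:8
  c2: issue ADD r2<-Add2  regs: r0:Add1,r1:5,r2:Add2,r3:8
  c3: stall  regs: r0:Add1,r1:5,r2:Add2,r3:8
  c4: CDB Add1=1; issue ADD r0<-Add1  regs: r0:Add1,r1:5,r2:Add2,r3:8
  c5: CDB Add2=9; issue SUB r2<-Add2  regs: r0:Add1,r1:5,r2:Add2,r3:8
  c6: stall  regs: r0:Add1,r1:5,r2:Add2,r3:8
  c7: CDB Add1=2; issue ADD r0<-Add1  regs: r0:Add1,r1:5,r2:Add2,r3:8
  c8: stall  regs: r0:Add1,r1:5,r2:Add2,r3:8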